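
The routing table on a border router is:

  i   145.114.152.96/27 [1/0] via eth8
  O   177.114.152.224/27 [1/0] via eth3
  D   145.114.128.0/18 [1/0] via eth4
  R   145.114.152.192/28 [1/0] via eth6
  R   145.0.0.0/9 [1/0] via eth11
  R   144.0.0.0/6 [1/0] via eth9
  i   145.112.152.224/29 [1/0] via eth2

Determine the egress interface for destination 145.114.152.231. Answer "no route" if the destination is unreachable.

eth4

Routes whose prefix contains 145.114.152.231:
  144.0.0.0/6 (144.0.0.0 - 147.255.255.255) -> eth9
  145.0.0.0/9 (145.0.0.0 - 145.127.255.255) -> eth11
  145.114.128.0/18 (145.114.128.0 - 145.114.191.255) -> eth4
More-specific entries that do NOT match:
  145.112.152.224/29 (145.112.152.224 - 145.112.152.231) does not contain 145.114.152.231
  145.114.152.192/28 (145.114.152.192 - 145.114.152.207) does not contain 145.114.152.231
  145.114.152.96/27 (145.114.152.96 - 145.114.152.127) does not contain 145.114.152.231
  177.114.152.224/27 (177.114.152.224 - 177.114.152.255) does not contain 145.114.152.231
Longest matching prefix is /18 -> interface eth4.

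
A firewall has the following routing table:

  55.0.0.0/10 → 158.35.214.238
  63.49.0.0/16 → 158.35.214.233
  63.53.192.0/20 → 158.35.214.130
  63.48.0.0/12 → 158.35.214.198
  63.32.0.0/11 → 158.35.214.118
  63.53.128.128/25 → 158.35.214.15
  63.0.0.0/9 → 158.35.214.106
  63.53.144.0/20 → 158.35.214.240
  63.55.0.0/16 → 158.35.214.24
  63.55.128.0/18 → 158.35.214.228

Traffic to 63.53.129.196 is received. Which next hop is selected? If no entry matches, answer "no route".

158.35.214.198

Routes whose prefix contains 63.53.129.196:
  63.0.0.0/9 (63.0.0.0 - 63.127.255.255) -> 158.35.214.106
  63.32.0.0/11 (63.32.0.0 - 63.63.255.255) -> 158.35.214.118
  63.48.0.0/12 (63.48.0.0 - 63.63.255.255) -> 158.35.214.198
More-specific entries that do NOT match:
  63.53.128.128/25 (63.53.128.128 - 63.53.128.255) does not contain 63.53.129.196
  63.53.192.0/20 (63.53.192.0 - 63.53.207.255) does not contain 63.53.129.196
  63.53.144.0/20 (63.53.144.0 - 63.53.159.255) does not contain 63.53.129.196
  63.55.128.0/18 (63.55.128.0 - 63.55.191.255) does not contain 63.53.129.196
  63.49.0.0/16 (63.49.0.0 - 63.49.255.255) does not contain 63.53.129.196
  63.55.0.0/16 (63.55.0.0 - 63.55.255.255) does not contain 63.53.129.196
Longest matching prefix is /12 -> next hop 158.35.214.198.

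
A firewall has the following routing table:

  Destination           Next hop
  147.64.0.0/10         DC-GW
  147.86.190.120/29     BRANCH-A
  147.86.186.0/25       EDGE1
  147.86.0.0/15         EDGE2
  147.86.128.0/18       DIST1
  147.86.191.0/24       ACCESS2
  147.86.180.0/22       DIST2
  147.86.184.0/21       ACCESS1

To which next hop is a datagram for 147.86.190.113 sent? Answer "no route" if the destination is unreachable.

ACCESS1

Routes whose prefix contains 147.86.190.113:
  147.64.0.0/10 (147.64.0.0 - 147.127.255.255) -> DC-GW
  147.86.0.0/15 (147.86.0.0 - 147.87.255.255) -> EDGE2
  147.86.128.0/18 (147.86.128.0 - 147.86.191.255) -> DIST1
  147.86.184.0/21 (147.86.184.0 - 147.86.191.255) -> ACCESS1
More-specific entries that do NOT match:
  147.86.190.120/29 (147.86.190.120 - 147.86.190.127) does not contain 147.86.190.113
  147.86.186.0/25 (147.86.186.0 - 147.86.186.127) does not contain 147.86.190.113
  147.86.191.0/24 (147.86.191.0 - 147.86.191.255) does not contain 147.86.190.113
  147.86.180.0/22 (147.86.180.0 - 147.86.183.255) does not contain 147.86.190.113
Longest matching prefix is /21 -> next hop ACCESS1.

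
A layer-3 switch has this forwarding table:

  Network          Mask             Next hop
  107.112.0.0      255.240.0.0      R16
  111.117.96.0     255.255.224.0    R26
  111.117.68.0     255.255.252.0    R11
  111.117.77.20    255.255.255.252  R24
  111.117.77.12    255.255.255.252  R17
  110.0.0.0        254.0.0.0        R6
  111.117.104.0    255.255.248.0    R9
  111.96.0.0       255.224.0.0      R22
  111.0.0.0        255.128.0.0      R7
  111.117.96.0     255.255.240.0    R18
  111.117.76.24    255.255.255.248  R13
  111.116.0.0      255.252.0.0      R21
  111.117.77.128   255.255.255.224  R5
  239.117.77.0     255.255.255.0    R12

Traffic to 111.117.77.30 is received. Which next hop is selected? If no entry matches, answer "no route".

R21

Routes whose prefix contains 111.117.77.30:
  110.0.0.0/7 (110.0.0.0 - 111.255.255.255) -> R6
  111.0.0.0/9 (111.0.0.0 - 111.127.255.255) -> R7
  111.96.0.0/11 (111.96.0.0 - 111.127.255.255) -> R22
  111.116.0.0/14 (111.116.0.0 - 111.119.255.255) -> R21
More-specific entries that do NOT match:
  111.117.77.20/30 (111.117.77.20 - 111.117.77.23) does not contain 111.117.77.30
  111.117.77.12/30 (111.117.77.12 - 111.117.77.15) does not contain 111.117.77.30
  111.117.76.24/29 (111.117.76.24 - 111.117.76.31) does not contain 111.117.77.30
  111.117.77.128/27 (111.117.77.128 - 111.117.77.159) does not contain 111.117.77.30
  239.117.77.0/24 (239.117.77.0 - 239.117.77.255) does not contain 111.117.77.30
  111.117.68.0/22 (111.117.68.0 - 111.117.71.255) does not contain 111.117.77.30
  111.117.104.0/21 (111.117.104.0 - 111.117.111.255) does not contain 111.117.77.30
  111.117.96.0/20 (111.117.96.0 - 111.117.111.255) does not contain 111.117.77.30
  111.117.96.0/19 (111.117.96.0 - 111.117.127.255) does not contain 111.117.77.30
Longest matching prefix is /14 -> next hop R21.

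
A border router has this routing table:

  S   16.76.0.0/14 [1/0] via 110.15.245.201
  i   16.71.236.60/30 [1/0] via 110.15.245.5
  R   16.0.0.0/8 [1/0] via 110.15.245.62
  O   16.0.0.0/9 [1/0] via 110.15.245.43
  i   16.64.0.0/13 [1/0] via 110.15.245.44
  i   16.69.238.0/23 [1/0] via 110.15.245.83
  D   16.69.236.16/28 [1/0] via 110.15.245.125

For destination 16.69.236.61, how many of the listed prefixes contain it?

Prefixes containing 16.69.236.61:
  16.0.0.0/8 (16.0.0.0 - 16.255.255.255)
  16.0.0.0/9 (16.0.0.0 - 16.127.255.255)
  16.64.0.0/13 (16.64.0.0 - 16.71.255.255)
Total matching entries: 3.

3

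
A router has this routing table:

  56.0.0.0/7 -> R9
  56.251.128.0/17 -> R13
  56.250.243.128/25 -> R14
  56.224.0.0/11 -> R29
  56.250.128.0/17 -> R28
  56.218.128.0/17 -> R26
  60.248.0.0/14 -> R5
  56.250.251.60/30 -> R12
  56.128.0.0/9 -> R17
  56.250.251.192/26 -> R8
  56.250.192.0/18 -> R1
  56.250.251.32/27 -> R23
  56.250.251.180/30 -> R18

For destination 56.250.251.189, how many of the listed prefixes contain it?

5

Prefixes containing 56.250.251.189:
  56.0.0.0/7 (56.0.0.0 - 57.255.255.255)
  56.128.0.0/9 (56.128.0.0 - 56.255.255.255)
  56.224.0.0/11 (56.224.0.0 - 56.255.255.255)
  56.250.128.0/17 (56.250.128.0 - 56.250.255.255)
  56.250.192.0/18 (56.250.192.0 - 56.250.255.255)
Total matching entries: 5.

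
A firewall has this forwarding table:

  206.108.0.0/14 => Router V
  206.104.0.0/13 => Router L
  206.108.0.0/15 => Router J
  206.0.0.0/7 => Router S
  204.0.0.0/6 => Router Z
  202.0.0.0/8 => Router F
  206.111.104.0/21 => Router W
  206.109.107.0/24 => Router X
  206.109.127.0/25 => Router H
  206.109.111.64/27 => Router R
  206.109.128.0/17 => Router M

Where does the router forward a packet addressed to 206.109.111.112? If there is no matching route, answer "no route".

Router J

Routes whose prefix contains 206.109.111.112:
  204.0.0.0/6 (204.0.0.0 - 207.255.255.255) -> Router Z
  206.0.0.0/7 (206.0.0.0 - 207.255.255.255) -> Router S
  206.104.0.0/13 (206.104.0.0 - 206.111.255.255) -> Router L
  206.108.0.0/14 (206.108.0.0 - 206.111.255.255) -> Router V
  206.108.0.0/15 (206.108.0.0 - 206.109.255.255) -> Router J
More-specific entries that do NOT match:
  206.109.111.64/27 (206.109.111.64 - 206.109.111.95) does not contain 206.109.111.112
  206.109.127.0/25 (206.109.127.0 - 206.109.127.127) does not contain 206.109.111.112
  206.109.107.0/24 (206.109.107.0 - 206.109.107.255) does not contain 206.109.111.112
  206.111.104.0/21 (206.111.104.0 - 206.111.111.255) does not contain 206.109.111.112
  206.109.128.0/17 (206.109.128.0 - 206.109.255.255) does not contain 206.109.111.112
Longest matching prefix is /15 -> next hop Router J.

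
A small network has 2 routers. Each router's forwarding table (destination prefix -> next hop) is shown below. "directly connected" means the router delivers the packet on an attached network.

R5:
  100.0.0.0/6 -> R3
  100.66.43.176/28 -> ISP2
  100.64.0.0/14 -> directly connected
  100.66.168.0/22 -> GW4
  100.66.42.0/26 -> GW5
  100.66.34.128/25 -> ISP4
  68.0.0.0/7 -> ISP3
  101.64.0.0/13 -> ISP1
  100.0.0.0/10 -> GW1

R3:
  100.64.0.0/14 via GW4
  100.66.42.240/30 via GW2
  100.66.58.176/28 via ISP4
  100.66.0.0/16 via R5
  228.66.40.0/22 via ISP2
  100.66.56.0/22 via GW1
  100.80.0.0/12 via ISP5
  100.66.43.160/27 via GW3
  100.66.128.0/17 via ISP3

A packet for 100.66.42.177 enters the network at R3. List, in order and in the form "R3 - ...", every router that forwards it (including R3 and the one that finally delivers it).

R3 - R5

At R3: longest match for 100.66.42.177 is 100.66.0.0/16 -> R5
At R5: longest match for 100.66.42.177 is 100.64.0.0/14 -> directly connected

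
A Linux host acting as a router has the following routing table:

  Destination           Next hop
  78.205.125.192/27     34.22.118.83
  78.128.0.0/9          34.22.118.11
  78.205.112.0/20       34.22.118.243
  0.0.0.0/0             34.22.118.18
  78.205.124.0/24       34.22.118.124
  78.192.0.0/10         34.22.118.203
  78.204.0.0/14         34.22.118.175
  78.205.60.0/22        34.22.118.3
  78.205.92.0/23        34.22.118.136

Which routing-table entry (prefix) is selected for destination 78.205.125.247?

78.205.112.0/20

Entries matching 78.205.125.247:
  0.0.0.0/0 (default, matches everything)
  78.128.0.0/9 (78.128.0.0 - 78.255.255.255)
  78.192.0.0/10 (78.192.0.0 - 78.255.255.255)
  78.204.0.0/14 (78.204.0.0 - 78.207.255.255)
  78.205.112.0/20 (78.205.112.0 - 78.205.127.255)
Most specific is 78.205.112.0/20.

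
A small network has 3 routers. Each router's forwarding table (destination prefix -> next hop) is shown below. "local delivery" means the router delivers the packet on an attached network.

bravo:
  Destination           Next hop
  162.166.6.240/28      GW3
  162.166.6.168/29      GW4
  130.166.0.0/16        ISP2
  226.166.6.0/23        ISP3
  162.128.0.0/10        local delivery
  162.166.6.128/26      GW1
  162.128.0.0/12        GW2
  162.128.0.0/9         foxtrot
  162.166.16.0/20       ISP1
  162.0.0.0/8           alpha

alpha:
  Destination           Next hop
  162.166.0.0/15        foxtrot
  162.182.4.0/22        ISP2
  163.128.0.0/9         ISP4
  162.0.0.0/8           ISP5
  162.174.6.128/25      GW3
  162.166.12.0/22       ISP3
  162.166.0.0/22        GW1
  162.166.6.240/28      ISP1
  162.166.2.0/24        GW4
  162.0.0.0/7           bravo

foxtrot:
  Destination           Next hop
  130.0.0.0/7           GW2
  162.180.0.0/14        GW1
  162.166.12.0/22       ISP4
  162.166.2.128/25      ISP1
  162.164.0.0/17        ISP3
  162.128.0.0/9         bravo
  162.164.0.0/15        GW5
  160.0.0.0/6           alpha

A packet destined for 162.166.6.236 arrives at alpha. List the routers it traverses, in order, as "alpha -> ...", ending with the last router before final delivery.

alpha -> foxtrot -> bravo

At alpha: longest match for 162.166.6.236 is 162.166.0.0/15 -> foxtrot
At foxtrot: longest match for 162.166.6.236 is 162.128.0.0/9 -> bravo
At bravo: longest match for 162.166.6.236 is 162.128.0.0/10 -> local delivery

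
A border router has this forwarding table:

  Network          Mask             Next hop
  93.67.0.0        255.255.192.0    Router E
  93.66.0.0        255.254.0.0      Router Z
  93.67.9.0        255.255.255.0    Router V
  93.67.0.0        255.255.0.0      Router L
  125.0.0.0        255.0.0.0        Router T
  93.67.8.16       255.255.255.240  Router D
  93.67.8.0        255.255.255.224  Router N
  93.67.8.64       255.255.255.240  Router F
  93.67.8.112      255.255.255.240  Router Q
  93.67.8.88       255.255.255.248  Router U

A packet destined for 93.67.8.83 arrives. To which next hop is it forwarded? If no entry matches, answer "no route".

Routes whose prefix contains 93.67.8.83:
  93.66.0.0/15 (93.66.0.0 - 93.67.255.255) -> Router Z
  93.67.0.0/16 (93.67.0.0 - 93.67.255.255) -> Router L
  93.67.0.0/18 (93.67.0.0 - 93.67.63.255) -> Router E
More-specific entries that do NOT match:
  93.67.8.88/29 (93.67.8.88 - 93.67.8.95) does not contain 93.67.8.83
  93.67.8.16/28 (93.67.8.16 - 93.67.8.31) does not contain 93.67.8.83
  93.67.8.64/28 (93.67.8.64 - 93.67.8.79) does not contain 93.67.8.83
  93.67.8.112/28 (93.67.8.112 - 93.67.8.127) does not contain 93.67.8.83
  93.67.8.0/27 (93.67.8.0 - 93.67.8.31) does not contain 93.67.8.83
  93.67.9.0/24 (93.67.9.0 - 93.67.9.255) does not contain 93.67.8.83
Longest matching prefix is /18 -> next hop Router E.

Router E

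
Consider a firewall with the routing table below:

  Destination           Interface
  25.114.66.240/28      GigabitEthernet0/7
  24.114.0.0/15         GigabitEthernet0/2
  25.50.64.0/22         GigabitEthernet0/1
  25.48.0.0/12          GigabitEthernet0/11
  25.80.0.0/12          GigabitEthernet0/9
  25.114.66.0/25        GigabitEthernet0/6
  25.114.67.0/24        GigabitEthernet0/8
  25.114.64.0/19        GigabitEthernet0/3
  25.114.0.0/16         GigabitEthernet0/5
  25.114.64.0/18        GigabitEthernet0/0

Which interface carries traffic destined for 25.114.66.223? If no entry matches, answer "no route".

Routes whose prefix contains 25.114.66.223:
  25.114.0.0/16 (25.114.0.0 - 25.114.255.255) -> GigabitEthernet0/5
  25.114.64.0/18 (25.114.64.0 - 25.114.127.255) -> GigabitEthernet0/0
  25.114.64.0/19 (25.114.64.0 - 25.114.95.255) -> GigabitEthernet0/3
More-specific entries that do NOT match:
  25.114.66.240/28 (25.114.66.240 - 25.114.66.255) does not contain 25.114.66.223
  25.114.66.0/25 (25.114.66.0 - 25.114.66.127) does not contain 25.114.66.223
  25.114.67.0/24 (25.114.67.0 - 25.114.67.255) does not contain 25.114.66.223
  25.50.64.0/22 (25.50.64.0 - 25.50.67.255) does not contain 25.114.66.223
Longest matching prefix is /19 -> interface GigabitEthernet0/3.

GigabitEthernet0/3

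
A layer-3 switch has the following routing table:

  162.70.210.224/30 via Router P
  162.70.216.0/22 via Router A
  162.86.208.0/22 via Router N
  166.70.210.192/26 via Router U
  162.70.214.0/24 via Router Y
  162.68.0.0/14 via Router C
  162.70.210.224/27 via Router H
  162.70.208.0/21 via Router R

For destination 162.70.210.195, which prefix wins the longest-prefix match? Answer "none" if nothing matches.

162.70.208.0/21

Entries matching 162.70.210.195:
  162.68.0.0/14 (162.68.0.0 - 162.71.255.255)
  162.70.208.0/21 (162.70.208.0 - 162.70.215.255)
Most specific is 162.70.208.0/21.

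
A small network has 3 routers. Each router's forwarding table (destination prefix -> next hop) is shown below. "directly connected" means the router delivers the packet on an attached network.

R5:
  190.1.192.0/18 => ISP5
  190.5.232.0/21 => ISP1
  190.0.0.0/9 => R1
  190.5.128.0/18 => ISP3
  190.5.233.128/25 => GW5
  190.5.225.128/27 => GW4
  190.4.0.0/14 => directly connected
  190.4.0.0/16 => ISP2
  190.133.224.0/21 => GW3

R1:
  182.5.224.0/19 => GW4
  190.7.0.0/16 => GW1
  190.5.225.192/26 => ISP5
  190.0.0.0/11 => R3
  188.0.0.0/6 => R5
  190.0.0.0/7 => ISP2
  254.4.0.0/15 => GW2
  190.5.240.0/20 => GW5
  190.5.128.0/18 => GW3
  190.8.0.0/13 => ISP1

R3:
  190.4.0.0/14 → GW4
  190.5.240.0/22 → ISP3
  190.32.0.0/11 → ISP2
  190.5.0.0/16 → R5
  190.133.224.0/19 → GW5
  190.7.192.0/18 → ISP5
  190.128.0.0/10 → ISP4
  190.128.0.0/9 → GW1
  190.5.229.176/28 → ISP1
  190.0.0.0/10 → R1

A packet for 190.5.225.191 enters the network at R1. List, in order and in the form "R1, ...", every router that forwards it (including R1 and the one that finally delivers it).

At R1: longest match for 190.5.225.191 is 190.0.0.0/11 -> R3
At R3: longest match for 190.5.225.191 is 190.5.0.0/16 -> R5
At R5: longest match for 190.5.225.191 is 190.4.0.0/14 -> directly connected

R1, R3, R5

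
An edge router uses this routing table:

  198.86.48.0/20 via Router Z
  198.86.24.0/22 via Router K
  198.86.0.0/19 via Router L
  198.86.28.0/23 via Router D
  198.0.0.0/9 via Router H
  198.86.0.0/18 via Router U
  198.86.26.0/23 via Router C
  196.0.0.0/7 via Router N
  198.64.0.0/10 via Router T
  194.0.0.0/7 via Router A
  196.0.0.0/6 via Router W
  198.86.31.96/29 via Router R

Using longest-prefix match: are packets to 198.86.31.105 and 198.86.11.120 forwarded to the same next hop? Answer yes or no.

198.86.31.105: longest match 198.86.0.0/19 -> Router L
198.86.11.120: longest match 198.86.0.0/19 -> Router L

yes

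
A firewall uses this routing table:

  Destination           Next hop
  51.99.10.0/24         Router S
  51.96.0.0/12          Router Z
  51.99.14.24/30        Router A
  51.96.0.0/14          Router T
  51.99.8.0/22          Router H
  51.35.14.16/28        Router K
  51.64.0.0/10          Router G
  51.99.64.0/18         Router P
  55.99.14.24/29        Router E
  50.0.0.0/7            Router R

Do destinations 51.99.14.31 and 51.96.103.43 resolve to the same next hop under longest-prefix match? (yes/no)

51.99.14.31: longest match 51.96.0.0/14 -> Router T
51.96.103.43: longest match 51.96.0.0/14 -> Router T

yes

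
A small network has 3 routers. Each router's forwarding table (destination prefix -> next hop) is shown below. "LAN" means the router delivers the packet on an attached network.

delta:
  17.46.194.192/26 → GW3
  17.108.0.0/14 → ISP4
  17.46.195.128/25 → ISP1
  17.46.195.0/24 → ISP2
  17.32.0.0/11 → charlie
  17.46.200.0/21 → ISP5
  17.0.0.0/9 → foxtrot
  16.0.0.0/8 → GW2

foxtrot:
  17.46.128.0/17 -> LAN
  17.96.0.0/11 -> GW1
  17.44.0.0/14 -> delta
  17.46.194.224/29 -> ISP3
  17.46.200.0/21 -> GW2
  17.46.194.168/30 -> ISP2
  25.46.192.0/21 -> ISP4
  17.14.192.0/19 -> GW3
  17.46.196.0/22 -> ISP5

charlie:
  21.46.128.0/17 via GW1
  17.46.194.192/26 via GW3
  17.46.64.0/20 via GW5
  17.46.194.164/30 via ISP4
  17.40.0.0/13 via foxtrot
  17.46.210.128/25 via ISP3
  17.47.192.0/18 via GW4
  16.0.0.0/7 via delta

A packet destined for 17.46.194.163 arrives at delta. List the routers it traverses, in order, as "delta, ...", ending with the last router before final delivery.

At delta: longest match for 17.46.194.163 is 17.32.0.0/11 -> charlie
At charlie: longest match for 17.46.194.163 is 17.40.0.0/13 -> foxtrot
At foxtrot: longest match for 17.46.194.163 is 17.46.128.0/17 -> LAN

delta, charlie, foxtrot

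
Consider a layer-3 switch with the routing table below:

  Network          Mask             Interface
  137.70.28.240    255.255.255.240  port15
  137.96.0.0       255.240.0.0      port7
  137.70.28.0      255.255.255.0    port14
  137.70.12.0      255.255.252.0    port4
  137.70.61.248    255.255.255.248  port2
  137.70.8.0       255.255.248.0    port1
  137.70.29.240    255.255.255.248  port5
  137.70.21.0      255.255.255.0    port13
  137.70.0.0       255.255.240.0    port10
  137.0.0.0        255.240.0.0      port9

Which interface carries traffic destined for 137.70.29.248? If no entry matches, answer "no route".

No entry's prefix contains 137.70.29.248; there is no default route.

no route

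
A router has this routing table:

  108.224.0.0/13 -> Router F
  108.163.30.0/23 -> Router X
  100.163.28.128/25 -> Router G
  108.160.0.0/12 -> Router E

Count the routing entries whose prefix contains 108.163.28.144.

1

Prefixes containing 108.163.28.144:
  108.160.0.0/12 (108.160.0.0 - 108.175.255.255)
Total matching entries: 1.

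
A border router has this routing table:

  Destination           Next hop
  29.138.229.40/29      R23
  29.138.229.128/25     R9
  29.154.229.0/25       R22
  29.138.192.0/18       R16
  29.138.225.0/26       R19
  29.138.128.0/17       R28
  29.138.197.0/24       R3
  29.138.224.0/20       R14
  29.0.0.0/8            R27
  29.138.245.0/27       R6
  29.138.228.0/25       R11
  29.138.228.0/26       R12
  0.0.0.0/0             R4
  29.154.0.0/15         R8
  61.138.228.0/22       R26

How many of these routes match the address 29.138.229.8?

Prefixes containing 29.138.229.8:
  0.0.0.0/0 (default, matches everything)
  29.0.0.0/8 (29.0.0.0 - 29.255.255.255)
  29.138.128.0/17 (29.138.128.0 - 29.138.255.255)
  29.138.192.0/18 (29.138.192.0 - 29.138.255.255)
  29.138.224.0/20 (29.138.224.0 - 29.138.239.255)
Total matching entries: 5.

5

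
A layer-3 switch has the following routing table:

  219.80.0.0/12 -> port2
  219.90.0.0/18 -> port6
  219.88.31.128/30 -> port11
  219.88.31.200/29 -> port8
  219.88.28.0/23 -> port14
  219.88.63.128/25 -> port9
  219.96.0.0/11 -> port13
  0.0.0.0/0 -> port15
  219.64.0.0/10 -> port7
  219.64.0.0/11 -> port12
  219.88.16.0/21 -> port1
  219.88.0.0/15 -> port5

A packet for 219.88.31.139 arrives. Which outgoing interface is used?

Routes whose prefix contains 219.88.31.139:
  0.0.0.0/0 (default, matches everything) -> port15
  219.64.0.0/10 (219.64.0.0 - 219.127.255.255) -> port7
  219.64.0.0/11 (219.64.0.0 - 219.95.255.255) -> port12
  219.80.0.0/12 (219.80.0.0 - 219.95.255.255) -> port2
  219.88.0.0/15 (219.88.0.0 - 219.89.255.255) -> port5
More-specific entries that do NOT match:
  219.88.31.128/30 (219.88.31.128 - 219.88.31.131) does not contain 219.88.31.139
  219.88.31.200/29 (219.88.31.200 - 219.88.31.207) does not contain 219.88.31.139
  219.88.63.128/25 (219.88.63.128 - 219.88.63.255) does not contain 219.88.31.139
  219.88.28.0/23 (219.88.28.0 - 219.88.29.255) does not contain 219.88.31.139
  219.88.16.0/21 (219.88.16.0 - 219.88.23.255) does not contain 219.88.31.139
  219.90.0.0/18 (219.90.0.0 - 219.90.63.255) does not contain 219.88.31.139
Longest matching prefix is /15 -> interface port5.

port5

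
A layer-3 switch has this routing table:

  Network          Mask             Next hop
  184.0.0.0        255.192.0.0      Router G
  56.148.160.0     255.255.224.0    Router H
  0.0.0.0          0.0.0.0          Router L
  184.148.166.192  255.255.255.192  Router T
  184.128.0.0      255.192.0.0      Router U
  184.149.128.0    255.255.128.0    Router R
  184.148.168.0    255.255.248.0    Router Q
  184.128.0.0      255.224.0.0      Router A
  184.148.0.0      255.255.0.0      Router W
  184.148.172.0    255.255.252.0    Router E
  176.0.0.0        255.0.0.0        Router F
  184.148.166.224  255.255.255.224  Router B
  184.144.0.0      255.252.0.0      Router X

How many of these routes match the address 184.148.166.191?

Prefixes containing 184.148.166.191:
  0.0.0.0/0 (default, matches everything)
  184.128.0.0/10 (184.128.0.0 - 184.191.255.255)
  184.128.0.0/11 (184.128.0.0 - 184.159.255.255)
  184.148.0.0/16 (184.148.0.0 - 184.148.255.255)
Total matching entries: 4.

4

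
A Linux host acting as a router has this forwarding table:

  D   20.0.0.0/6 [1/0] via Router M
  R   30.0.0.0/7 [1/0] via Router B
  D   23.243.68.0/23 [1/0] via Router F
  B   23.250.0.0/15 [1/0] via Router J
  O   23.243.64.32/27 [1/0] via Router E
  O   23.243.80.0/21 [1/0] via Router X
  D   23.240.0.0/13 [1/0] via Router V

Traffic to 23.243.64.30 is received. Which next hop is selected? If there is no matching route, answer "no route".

Routes whose prefix contains 23.243.64.30:
  20.0.0.0/6 (20.0.0.0 - 23.255.255.255) -> Router M
  23.240.0.0/13 (23.240.0.0 - 23.247.255.255) -> Router V
More-specific entries that do NOT match:
  23.243.64.32/27 (23.243.64.32 - 23.243.64.63) does not contain 23.243.64.30
  23.243.68.0/23 (23.243.68.0 - 23.243.69.255) does not contain 23.243.64.30
  23.243.80.0/21 (23.243.80.0 - 23.243.87.255) does not contain 23.243.64.30
  23.250.0.0/15 (23.250.0.0 - 23.251.255.255) does not contain 23.243.64.30
Longest matching prefix is /13 -> next hop Router V.

Router V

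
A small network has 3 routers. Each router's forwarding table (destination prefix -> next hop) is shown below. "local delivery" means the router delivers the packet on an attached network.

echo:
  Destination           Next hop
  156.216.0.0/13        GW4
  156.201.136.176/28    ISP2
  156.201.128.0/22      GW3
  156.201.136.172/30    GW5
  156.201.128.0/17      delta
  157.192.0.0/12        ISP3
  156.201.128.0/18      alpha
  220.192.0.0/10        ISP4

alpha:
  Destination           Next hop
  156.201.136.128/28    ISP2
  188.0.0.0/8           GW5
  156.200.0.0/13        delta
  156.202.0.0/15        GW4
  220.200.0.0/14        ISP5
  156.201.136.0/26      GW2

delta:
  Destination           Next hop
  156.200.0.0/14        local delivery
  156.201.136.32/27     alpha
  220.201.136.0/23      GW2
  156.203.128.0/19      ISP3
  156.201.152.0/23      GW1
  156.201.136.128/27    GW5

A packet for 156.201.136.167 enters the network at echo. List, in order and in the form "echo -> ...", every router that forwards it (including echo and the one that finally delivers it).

At echo: longest match for 156.201.136.167 is 156.201.128.0/18 -> alpha
At alpha: longest match for 156.201.136.167 is 156.200.0.0/13 -> delta
At delta: longest match for 156.201.136.167 is 156.200.0.0/14 -> local delivery

echo -> alpha -> delta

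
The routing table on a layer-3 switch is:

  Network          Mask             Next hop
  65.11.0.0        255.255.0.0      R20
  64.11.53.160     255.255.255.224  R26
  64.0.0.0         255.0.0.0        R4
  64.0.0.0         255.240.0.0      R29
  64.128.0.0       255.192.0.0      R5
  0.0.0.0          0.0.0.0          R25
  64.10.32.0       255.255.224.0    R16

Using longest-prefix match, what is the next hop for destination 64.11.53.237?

Routes whose prefix contains 64.11.53.237:
  0.0.0.0/0 (default, matches everything) -> R25
  64.0.0.0/8 (64.0.0.0 - 64.255.255.255) -> R4
  64.0.0.0/12 (64.0.0.0 - 64.15.255.255) -> R29
More-specific entries that do NOT match:
  64.11.53.160/27 (64.11.53.160 - 64.11.53.191) does not contain 64.11.53.237
  64.10.32.0/19 (64.10.32.0 - 64.10.63.255) does not contain 64.11.53.237
  65.11.0.0/16 (65.11.0.0 - 65.11.255.255) does not contain 64.11.53.237
Longest matching prefix is /12 -> next hop R29.

R29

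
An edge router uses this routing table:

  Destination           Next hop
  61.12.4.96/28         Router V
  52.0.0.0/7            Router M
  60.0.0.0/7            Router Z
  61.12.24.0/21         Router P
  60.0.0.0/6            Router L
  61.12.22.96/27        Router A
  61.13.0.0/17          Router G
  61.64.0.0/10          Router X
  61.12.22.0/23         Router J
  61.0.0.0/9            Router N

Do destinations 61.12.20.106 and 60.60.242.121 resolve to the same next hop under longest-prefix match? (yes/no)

61.12.20.106: longest match 61.0.0.0/9 -> Router N
60.60.242.121: longest match 60.0.0.0/7 -> Router Z

no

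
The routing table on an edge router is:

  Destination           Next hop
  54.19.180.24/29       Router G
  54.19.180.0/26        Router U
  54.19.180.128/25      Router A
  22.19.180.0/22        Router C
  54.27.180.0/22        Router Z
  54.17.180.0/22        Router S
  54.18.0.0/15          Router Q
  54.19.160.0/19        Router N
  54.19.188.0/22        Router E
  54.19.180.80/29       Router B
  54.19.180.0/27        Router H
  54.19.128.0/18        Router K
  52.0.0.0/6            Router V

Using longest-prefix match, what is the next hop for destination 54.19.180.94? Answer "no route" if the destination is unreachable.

Routes whose prefix contains 54.19.180.94:
  52.0.0.0/6 (52.0.0.0 - 55.255.255.255) -> Router V
  54.18.0.0/15 (54.18.0.0 - 54.19.255.255) -> Router Q
  54.19.128.0/18 (54.19.128.0 - 54.19.191.255) -> Router K
  54.19.160.0/19 (54.19.160.0 - 54.19.191.255) -> Router N
More-specific entries that do NOT match:
  54.19.180.24/29 (54.19.180.24 - 54.19.180.31) does not contain 54.19.180.94
  54.19.180.80/29 (54.19.180.80 - 54.19.180.87) does not contain 54.19.180.94
  54.19.180.0/27 (54.19.180.0 - 54.19.180.31) does not contain 54.19.180.94
  54.19.180.0/26 (54.19.180.0 - 54.19.180.63) does not contain 54.19.180.94
  54.19.180.128/25 (54.19.180.128 - 54.19.180.255) does not contain 54.19.180.94
  22.19.180.0/22 (22.19.180.0 - 22.19.183.255) does not contain 54.19.180.94
  54.27.180.0/22 (54.27.180.0 - 54.27.183.255) does not contain 54.19.180.94
  54.17.180.0/22 (54.17.180.0 - 54.17.183.255) does not contain 54.19.180.94
  54.19.188.0/22 (54.19.188.0 - 54.19.191.255) does not contain 54.19.180.94
Longest matching prefix is /19 -> next hop Router N.

Router N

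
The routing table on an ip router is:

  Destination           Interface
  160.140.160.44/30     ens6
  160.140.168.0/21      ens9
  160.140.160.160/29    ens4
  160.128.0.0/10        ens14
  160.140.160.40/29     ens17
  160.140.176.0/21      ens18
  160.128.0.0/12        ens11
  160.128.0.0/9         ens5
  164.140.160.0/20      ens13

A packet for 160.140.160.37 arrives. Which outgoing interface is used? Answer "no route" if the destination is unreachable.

ens11

Routes whose prefix contains 160.140.160.37:
  160.128.0.0/9 (160.128.0.0 - 160.255.255.255) -> ens5
  160.128.0.0/10 (160.128.0.0 - 160.191.255.255) -> ens14
  160.128.0.0/12 (160.128.0.0 - 160.143.255.255) -> ens11
More-specific entries that do NOT match:
  160.140.160.44/30 (160.140.160.44 - 160.140.160.47) does not contain 160.140.160.37
  160.140.160.160/29 (160.140.160.160 - 160.140.160.167) does not contain 160.140.160.37
  160.140.160.40/29 (160.140.160.40 - 160.140.160.47) does not contain 160.140.160.37
  160.140.168.0/21 (160.140.168.0 - 160.140.175.255) does not contain 160.140.160.37
  160.140.176.0/21 (160.140.176.0 - 160.140.183.255) does not contain 160.140.160.37
  164.140.160.0/20 (164.140.160.0 - 164.140.175.255) does not contain 160.140.160.37
Longest matching prefix is /12 -> interface ens11.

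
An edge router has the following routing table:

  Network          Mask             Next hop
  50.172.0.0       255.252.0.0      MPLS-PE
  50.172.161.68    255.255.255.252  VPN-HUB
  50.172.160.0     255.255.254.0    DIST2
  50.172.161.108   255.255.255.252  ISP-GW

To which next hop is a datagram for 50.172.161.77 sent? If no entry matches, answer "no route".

DIST2

Routes whose prefix contains 50.172.161.77:
  50.172.0.0/14 (50.172.0.0 - 50.175.255.255) -> MPLS-PE
  50.172.160.0/23 (50.172.160.0 - 50.172.161.255) -> DIST2
More-specific entries that do NOT match:
  50.172.161.68/30 (50.172.161.68 - 50.172.161.71) does not contain 50.172.161.77
  50.172.161.108/30 (50.172.161.108 - 50.172.161.111) does not contain 50.172.161.77
Longest matching prefix is /23 -> next hop DIST2.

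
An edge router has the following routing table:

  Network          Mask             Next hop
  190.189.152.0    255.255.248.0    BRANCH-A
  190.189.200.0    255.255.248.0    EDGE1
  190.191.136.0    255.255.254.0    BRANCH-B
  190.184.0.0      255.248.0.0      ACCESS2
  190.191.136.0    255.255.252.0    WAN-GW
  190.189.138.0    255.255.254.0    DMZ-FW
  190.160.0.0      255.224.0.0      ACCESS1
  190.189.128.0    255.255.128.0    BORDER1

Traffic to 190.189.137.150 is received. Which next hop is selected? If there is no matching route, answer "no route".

Routes whose prefix contains 190.189.137.150:
  190.160.0.0/11 (190.160.0.0 - 190.191.255.255) -> ACCESS1
  190.184.0.0/13 (190.184.0.0 - 190.191.255.255) -> ACCESS2
  190.189.128.0/17 (190.189.128.0 - 190.189.255.255) -> BORDER1
More-specific entries that do NOT match:
  190.191.136.0/23 (190.191.136.0 - 190.191.137.255) does not contain 190.189.137.150
  190.189.138.0/23 (190.189.138.0 - 190.189.139.255) does not contain 190.189.137.150
  190.191.136.0/22 (190.191.136.0 - 190.191.139.255) does not contain 190.189.137.150
  190.189.152.0/21 (190.189.152.0 - 190.189.159.255) does not contain 190.189.137.150
  190.189.200.0/21 (190.189.200.0 - 190.189.207.255) does not contain 190.189.137.150
Longest matching prefix is /17 -> next hop BORDER1.

BORDER1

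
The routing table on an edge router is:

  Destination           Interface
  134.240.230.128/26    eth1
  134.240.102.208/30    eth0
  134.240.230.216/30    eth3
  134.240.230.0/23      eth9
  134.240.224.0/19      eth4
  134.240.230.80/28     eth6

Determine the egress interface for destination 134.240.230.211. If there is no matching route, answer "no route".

Routes whose prefix contains 134.240.230.211:
  134.240.224.0/19 (134.240.224.0 - 134.240.255.255) -> eth4
  134.240.230.0/23 (134.240.230.0 - 134.240.231.255) -> eth9
More-specific entries that do NOT match:
  134.240.102.208/30 (134.240.102.208 - 134.240.102.211) does not contain 134.240.230.211
  134.240.230.216/30 (134.240.230.216 - 134.240.230.219) does not contain 134.240.230.211
  134.240.230.80/28 (134.240.230.80 - 134.240.230.95) does not contain 134.240.230.211
  134.240.230.128/26 (134.240.230.128 - 134.240.230.191) does not contain 134.240.230.211
Longest matching prefix is /23 -> interface eth9.

eth9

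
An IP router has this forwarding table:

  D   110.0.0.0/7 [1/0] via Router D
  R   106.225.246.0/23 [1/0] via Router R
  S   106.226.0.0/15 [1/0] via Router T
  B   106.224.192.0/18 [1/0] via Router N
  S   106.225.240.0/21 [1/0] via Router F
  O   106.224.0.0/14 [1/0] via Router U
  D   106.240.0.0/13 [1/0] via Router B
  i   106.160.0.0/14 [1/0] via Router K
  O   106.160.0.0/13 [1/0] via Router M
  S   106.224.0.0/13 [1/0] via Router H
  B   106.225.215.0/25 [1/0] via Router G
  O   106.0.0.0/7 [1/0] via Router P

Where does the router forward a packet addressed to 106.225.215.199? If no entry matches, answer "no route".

Router U

Routes whose prefix contains 106.225.215.199:
  106.0.0.0/7 (106.0.0.0 - 107.255.255.255) -> Router P
  106.224.0.0/13 (106.224.0.0 - 106.231.255.255) -> Router H
  106.224.0.0/14 (106.224.0.0 - 106.227.255.255) -> Router U
More-specific entries that do NOT match:
  106.225.215.0/25 (106.225.215.0 - 106.225.215.127) does not contain 106.225.215.199
  106.225.246.0/23 (106.225.246.0 - 106.225.247.255) does not contain 106.225.215.199
  106.225.240.0/21 (106.225.240.0 - 106.225.247.255) does not contain 106.225.215.199
  106.224.192.0/18 (106.224.192.0 - 106.224.255.255) does not contain 106.225.215.199
  106.226.0.0/15 (106.226.0.0 - 106.227.255.255) does not contain 106.225.215.199
Longest matching prefix is /14 -> next hop Router U.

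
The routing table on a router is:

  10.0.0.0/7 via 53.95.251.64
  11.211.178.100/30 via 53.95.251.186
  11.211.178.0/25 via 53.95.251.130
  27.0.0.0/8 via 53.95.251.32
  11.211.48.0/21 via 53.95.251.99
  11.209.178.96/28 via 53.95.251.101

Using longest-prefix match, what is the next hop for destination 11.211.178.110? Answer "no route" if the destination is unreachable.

Routes whose prefix contains 11.211.178.110:
  10.0.0.0/7 (10.0.0.0 - 11.255.255.255) -> 53.95.251.64
  11.211.178.0/25 (11.211.178.0 - 11.211.178.127) -> 53.95.251.130
More-specific entries that do NOT match:
  11.211.178.100/30 (11.211.178.100 - 11.211.178.103) does not contain 11.211.178.110
  11.209.178.96/28 (11.209.178.96 - 11.209.178.111) does not contain 11.211.178.110
Longest matching prefix is /25 -> next hop 53.95.251.130.

53.95.251.130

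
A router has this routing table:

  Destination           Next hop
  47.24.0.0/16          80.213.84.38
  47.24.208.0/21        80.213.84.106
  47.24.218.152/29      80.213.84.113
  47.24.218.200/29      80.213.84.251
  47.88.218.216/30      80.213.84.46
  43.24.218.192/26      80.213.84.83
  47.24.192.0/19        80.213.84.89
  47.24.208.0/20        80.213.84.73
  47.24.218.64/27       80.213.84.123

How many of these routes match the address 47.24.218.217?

3

Prefixes containing 47.24.218.217:
  47.24.0.0/16 (47.24.0.0 - 47.24.255.255)
  47.24.192.0/19 (47.24.192.0 - 47.24.223.255)
  47.24.208.0/20 (47.24.208.0 - 47.24.223.255)
Total matching entries: 3.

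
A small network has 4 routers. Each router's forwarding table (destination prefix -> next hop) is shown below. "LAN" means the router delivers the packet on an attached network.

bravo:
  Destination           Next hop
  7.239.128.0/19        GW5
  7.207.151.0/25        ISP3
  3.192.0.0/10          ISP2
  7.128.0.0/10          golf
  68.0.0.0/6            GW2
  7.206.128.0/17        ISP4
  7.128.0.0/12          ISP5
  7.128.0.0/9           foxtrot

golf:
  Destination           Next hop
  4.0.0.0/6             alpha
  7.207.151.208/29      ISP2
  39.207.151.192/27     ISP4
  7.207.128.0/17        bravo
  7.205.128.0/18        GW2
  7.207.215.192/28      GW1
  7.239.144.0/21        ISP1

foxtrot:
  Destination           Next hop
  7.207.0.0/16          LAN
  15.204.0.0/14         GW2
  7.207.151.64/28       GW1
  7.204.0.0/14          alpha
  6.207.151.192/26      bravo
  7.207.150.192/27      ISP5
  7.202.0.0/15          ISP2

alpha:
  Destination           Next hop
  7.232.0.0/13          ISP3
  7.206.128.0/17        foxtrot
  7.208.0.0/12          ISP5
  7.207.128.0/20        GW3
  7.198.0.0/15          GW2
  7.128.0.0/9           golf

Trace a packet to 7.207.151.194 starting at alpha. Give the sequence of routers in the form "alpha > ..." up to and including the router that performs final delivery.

At alpha: longest match for 7.207.151.194 is 7.128.0.0/9 -> golf
At golf: longest match for 7.207.151.194 is 7.207.128.0/17 -> bravo
At bravo: longest match for 7.207.151.194 is 7.128.0.0/9 -> foxtrot
At foxtrot: longest match for 7.207.151.194 is 7.207.0.0/16 -> LAN

alpha > golf > bravo > foxtrot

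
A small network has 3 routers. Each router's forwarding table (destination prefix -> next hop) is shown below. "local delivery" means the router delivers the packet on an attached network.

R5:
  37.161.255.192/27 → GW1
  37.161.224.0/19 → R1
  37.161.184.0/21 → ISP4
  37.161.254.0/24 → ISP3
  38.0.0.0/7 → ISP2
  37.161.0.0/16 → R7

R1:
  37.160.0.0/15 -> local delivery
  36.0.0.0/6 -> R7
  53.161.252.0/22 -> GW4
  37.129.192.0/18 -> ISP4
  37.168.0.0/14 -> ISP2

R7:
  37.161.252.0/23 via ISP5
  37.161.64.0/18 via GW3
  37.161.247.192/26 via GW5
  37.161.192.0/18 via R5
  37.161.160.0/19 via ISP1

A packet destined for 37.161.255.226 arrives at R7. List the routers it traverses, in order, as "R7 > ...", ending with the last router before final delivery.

At R7: longest match for 37.161.255.226 is 37.161.192.0/18 -> R5
At R5: longest match for 37.161.255.226 is 37.161.224.0/19 -> R1
At R1: longest match for 37.161.255.226 is 37.160.0.0/15 -> local delivery

R7 > R5 > R1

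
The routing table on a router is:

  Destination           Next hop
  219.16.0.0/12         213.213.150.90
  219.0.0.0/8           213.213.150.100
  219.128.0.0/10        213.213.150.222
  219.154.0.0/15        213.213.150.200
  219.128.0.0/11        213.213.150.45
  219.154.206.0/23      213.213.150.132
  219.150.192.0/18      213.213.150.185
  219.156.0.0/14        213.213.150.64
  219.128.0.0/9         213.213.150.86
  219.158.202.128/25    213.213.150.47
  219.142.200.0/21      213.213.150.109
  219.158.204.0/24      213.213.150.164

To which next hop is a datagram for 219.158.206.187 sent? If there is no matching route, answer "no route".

213.213.150.64

Routes whose prefix contains 219.158.206.187:
  219.0.0.0/8 (219.0.0.0 - 219.255.255.255) -> 213.213.150.100
  219.128.0.0/9 (219.128.0.0 - 219.255.255.255) -> 213.213.150.86
  219.128.0.0/10 (219.128.0.0 - 219.191.255.255) -> 213.213.150.222
  219.128.0.0/11 (219.128.0.0 - 219.159.255.255) -> 213.213.150.45
  219.156.0.0/14 (219.156.0.0 - 219.159.255.255) -> 213.213.150.64
More-specific entries that do NOT match:
  219.158.202.128/25 (219.158.202.128 - 219.158.202.255) does not contain 219.158.206.187
  219.158.204.0/24 (219.158.204.0 - 219.158.204.255) does not contain 219.158.206.187
  219.154.206.0/23 (219.154.206.0 - 219.154.207.255) does not contain 219.158.206.187
  219.142.200.0/21 (219.142.200.0 - 219.142.207.255) does not contain 219.158.206.187
  219.150.192.0/18 (219.150.192.0 - 219.150.255.255) does not contain 219.158.206.187
  219.154.0.0/15 (219.154.0.0 - 219.155.255.255) does not contain 219.158.206.187
Longest matching prefix is /14 -> next hop 213.213.150.64.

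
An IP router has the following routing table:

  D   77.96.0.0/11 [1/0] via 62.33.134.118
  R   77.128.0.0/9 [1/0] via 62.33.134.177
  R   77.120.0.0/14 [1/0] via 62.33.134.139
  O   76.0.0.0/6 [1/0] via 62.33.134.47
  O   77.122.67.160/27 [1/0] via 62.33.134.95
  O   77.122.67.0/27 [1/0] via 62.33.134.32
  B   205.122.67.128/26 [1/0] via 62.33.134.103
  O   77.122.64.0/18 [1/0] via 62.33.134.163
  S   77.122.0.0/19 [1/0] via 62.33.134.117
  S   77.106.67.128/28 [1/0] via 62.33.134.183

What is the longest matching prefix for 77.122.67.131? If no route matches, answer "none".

77.122.64.0/18

Entries matching 77.122.67.131:
  76.0.0.0/6 (76.0.0.0 - 79.255.255.255)
  77.96.0.0/11 (77.96.0.0 - 77.127.255.255)
  77.120.0.0/14 (77.120.0.0 - 77.123.255.255)
  77.122.64.0/18 (77.122.64.0 - 77.122.127.255)
Most specific is 77.122.64.0/18.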